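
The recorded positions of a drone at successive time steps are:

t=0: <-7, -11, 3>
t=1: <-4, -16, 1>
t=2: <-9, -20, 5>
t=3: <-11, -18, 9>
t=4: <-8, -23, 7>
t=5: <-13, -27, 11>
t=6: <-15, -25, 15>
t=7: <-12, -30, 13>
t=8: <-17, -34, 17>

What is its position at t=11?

<-21, -41, 23>

Step-to-step displacements: <+3, -5, -2>, <-5, -4, +4>, <-2, +2, +4>, <+3, -5, -2>, <-5, -4, +4>, <-2, +2, +4>, <+3, -5, -2>, <-5, -4, +4> — a repeating cycle of length 3.
step 9: apply <-2, +2, +4> → <-19, -32, 21>
step 10: apply <+3, -5, -2> → <-16, -37, 19>
step 11: apply <-5, -4, +4> → <-21, -41, 23>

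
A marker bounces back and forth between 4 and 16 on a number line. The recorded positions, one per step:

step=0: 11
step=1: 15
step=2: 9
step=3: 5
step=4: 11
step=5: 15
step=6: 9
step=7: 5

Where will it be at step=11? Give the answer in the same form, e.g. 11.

5

The value reflects between 4 and 16, moving 6 per step.
  step 8: 5 → 11
  step 9: 11 → 15
  step 10: 15 → 9
  step 11: 9 → 5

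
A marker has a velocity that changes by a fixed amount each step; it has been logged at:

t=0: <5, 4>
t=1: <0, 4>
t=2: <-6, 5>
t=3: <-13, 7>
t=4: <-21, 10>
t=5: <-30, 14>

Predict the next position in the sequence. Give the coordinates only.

Successive displacements: <-5, +0>, <-6, +1>, <-7, +2>, <-8, +3>, <-9, +4> — each changes by <-1, +1>.
step 6: <-30, 14> + <-10, +5> → <-40, 19>

<-40, 19>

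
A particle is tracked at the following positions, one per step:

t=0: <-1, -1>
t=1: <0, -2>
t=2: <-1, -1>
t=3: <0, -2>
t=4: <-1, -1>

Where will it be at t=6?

The jumps are <+1, -1>, <-1, +1>, <+1, -1>, <-1, +1> — a geometric progression with ratio -1.
step 5: <-1, -1> + <+1, -1> → <0, -2>
step 6: <0, -2> + <-1, +1> → <-1, -1>

<-1, -1>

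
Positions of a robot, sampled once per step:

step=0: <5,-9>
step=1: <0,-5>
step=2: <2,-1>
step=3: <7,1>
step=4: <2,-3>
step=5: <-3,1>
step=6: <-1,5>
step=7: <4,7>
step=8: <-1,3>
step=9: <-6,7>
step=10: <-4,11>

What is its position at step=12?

Step-to-step displacements: <-5,+4>, <+2,+4>, <+5,+2>, <-5,-4>, <-5,+4>, <+2,+4>, <+5,+2>, <-5,-4>, <-5,+4>, <+2,+4> — a repeating cycle of length 4.
step 11: apply <+5,+2> → <1,13>
step 12: apply <-5,-4> → <-4,9>

<-4,9>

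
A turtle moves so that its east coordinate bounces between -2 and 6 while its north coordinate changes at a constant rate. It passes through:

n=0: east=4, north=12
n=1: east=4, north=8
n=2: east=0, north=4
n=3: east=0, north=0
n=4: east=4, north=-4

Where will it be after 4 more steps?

The east coordinate reflects between -2 and 6, moving 4 per step.
  step 5: 4 → 4
  step 6: 4 → 0
  step 7: 0 → 0
  step 8: 0 → 4
The north coordinate changes by -4 each step: at step 8 it is -20.

east=4, north=-20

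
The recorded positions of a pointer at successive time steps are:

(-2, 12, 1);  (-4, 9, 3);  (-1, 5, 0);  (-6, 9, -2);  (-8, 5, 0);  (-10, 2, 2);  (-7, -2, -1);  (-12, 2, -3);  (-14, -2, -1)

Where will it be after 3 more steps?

The moves between consecutive positions are (-2, -3, +2), (+3, -4, -3), (-5, +4, -2), (-2, -4, +2), (-2, -3, +2), (+3, -4, -3), (-5, +4, -2), (-2, -4, +2); they repeat the 4-cycle [(-2, -3, +2), (+3, -4, -3), (-5, +4, -2), (-2, -4, +2)].
step 9: apply (-2, -3, +2) → (-16, -5, 1)
step 10: apply (+3, -4, -3) → (-13, -9, -2)
step 11: apply (-5, +4, -2) → (-18, -5, -4)

(-18, -5, -4)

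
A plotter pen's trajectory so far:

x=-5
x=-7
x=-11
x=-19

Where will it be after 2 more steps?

x=-67

The jumps are -2, -4, -8 — a geometric progression with ratio 2.
step 4: -19 − 16 → x=-35
step 5: -35 − 32 → x=-67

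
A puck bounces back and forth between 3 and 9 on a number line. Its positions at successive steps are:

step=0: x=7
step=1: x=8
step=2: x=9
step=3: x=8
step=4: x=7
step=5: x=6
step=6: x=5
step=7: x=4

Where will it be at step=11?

x=6

The value travels 1 per step and bounces off the walls at 3 and 9.
  step 8: 4 → 3
  step 9: 3 → 4
  step 10: 4 → 5
  step 11: 5 → 6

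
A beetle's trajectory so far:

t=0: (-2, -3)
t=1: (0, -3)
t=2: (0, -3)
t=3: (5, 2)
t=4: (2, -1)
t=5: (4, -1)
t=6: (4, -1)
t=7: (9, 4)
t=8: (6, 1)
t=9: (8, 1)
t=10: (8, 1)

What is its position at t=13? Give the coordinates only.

(12, 3)

Step-to-step displacements: (+2, +0), (+0, +0), (+5, +5), (-3, -3), (+2, +0), (+0, +0), (+5, +5), (-3, -3), (+2, +0), (+0, +0) — a repeating cycle of length 4.
step 11: apply (+5, +5) → (13, 6)
step 12: apply (-3, -3) → (10, 3)
step 13: apply (+2, +0) → (12, 3)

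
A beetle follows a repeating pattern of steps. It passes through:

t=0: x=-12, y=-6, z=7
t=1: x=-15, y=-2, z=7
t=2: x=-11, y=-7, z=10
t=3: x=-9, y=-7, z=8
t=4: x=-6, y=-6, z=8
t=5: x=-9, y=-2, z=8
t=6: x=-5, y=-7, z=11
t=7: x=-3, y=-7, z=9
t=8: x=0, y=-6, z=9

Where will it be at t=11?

The moves between consecutive positions are (-3, +4, +0), (+4, -5, +3), (+2, +0, -2), (+3, +1, +0), (-3, +4, +0), (+4, -5, +3), (+2, +0, -2), (+3, +1, +0); they repeat the 4-cycle [(-3, +4, +0), (+4, -5, +3), (+2, +0, -2), (+3, +1, +0)].
step 9: apply (-3, +4, +0) → x=-3, y=-2, z=9
step 10: apply (+4, -5, +3) → x=1, y=-7, z=12
step 11: apply (+2, +0, -2) → x=3, y=-7, z=10

x=3, y=-7, z=10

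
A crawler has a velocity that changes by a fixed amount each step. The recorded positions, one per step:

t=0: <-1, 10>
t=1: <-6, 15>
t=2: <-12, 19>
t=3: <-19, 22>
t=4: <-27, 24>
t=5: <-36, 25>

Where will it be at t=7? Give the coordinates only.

<-57, 24>

First differences are <-5, +5>, <-6, +4>, <-7, +3>, <-8, +2>, <-9, +1>; their common second difference is <-1, -1> (constant acceleration).
step 6: <-36, 25> + <-10, +0> → <-46, 25>
step 7: <-46, 25> + <-11, -1> → <-57, 24>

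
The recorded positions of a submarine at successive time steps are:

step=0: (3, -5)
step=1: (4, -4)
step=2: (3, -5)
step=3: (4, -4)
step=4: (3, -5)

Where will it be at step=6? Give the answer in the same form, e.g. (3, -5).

Consecutive displacements (+1, +1), (-1, -1), (+1, +1), (-1, -1) scale by a factor of -1 each step.
step 5: (3, -5) + (+1, +1) → (4, -4)
step 6: (4, -4) + (-1, -1) → (3, -5)

(3, -5)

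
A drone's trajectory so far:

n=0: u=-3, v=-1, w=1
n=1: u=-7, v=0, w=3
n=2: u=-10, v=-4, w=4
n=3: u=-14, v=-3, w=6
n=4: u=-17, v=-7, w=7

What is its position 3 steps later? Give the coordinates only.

Differencing gives (-4,+1,+2), (-3,-4,+1), (-4,+1,+2), (-3,-4,+1). This is the pattern (-4,+1,+2), (-3,-4,+1) repeated.
step 5: apply (-4,+1,+2) → u=-21, v=-6, w=9
step 6: apply (-3,-4,+1) → u=-24, v=-10, w=10
step 7: apply (-4,+1,+2) → u=-28, v=-9, w=12

u=-28, v=-9, w=12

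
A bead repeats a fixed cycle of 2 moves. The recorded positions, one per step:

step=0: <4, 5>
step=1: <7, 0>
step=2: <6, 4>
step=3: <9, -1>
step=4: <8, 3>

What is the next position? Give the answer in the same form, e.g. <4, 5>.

<11, -2>

The moves between consecutive positions are <+3, -5>, <-1, +4>, <+3, -5>, <-1, +4>; they repeat the 2-cycle [<+3, -5>, <-1, +4>].
step 5: apply <+3, -5> → <11, -2>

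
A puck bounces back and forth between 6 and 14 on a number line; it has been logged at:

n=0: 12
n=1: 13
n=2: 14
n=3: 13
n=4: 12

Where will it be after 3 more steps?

9

The value reflects between 6 and 14, moving 1 per step.
  step 5: 12 → 11
  step 6: 11 → 10
  step 7: 10 → 9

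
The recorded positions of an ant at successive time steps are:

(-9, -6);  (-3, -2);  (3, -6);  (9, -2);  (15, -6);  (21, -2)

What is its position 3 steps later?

(39, -6)

The first coordinate changes by +6 each step, so at step 8 it is -9 + 8·(6) = 39.
The second coordinate repeats the cycle [-6, -2] with period 2; step 8 mod 2 = 0, giving -6.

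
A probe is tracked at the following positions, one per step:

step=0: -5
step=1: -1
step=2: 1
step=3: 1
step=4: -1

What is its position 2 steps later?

-11

Taking differences between consecutive positions: +4, +2, +0, -2. These grow by -2 each step.
step 5: -1 − 4 → -5
step 6: -5 − 6 → -11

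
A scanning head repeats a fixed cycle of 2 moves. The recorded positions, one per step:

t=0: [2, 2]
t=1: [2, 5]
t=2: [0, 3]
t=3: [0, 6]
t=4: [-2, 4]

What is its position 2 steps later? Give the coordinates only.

The moves between consecutive positions are [+0, +3], [-2, -2], [+0, +3], [-2, -2]; they repeat the 2-cycle [[+0, +3], [-2, -2]].
step 5: apply [+0, +3] → [-2, 7]
step 6: apply [-2, -2] → [-4, 5]

[-4, 5]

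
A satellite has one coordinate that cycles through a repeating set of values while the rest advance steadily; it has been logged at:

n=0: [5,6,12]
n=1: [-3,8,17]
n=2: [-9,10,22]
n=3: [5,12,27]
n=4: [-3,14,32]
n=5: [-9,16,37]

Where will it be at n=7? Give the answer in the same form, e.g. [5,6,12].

[-3,20,47]

The first coordinate repeats the cycle [5, -3, -9] with period 3; step 7 mod 3 = 1, giving -3.
The second coordinate changes by +2 each step, so at step 7 it is 6 + 7·(2) = 20.
The third coordinate changes by +5 each step, so at step 7 it is 12 + 7·(5) = 47.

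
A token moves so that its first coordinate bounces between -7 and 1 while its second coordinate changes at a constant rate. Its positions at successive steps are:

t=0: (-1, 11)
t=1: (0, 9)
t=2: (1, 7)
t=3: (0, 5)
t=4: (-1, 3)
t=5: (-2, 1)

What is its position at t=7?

(-4, -3)

The first coordinate travels 1 per step and bounces off the walls at -7 and 1.
  step 6: -2 → -3
  step 7: -3 → -4
The second coordinate changes by -2 each step: at step 7 it is -3.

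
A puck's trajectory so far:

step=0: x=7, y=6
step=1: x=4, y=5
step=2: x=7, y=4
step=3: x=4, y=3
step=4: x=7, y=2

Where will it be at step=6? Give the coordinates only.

x=7, y=0

X: cycles through 7, 4 every 2 steps. Step 6 lands at position 0 of the cycle → 7.
Y: linear, -1 per step → 0 at step 6.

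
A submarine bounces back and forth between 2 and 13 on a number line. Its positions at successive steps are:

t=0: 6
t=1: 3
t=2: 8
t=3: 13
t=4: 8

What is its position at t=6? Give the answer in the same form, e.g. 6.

6

The value reflects between 2 and 13, moving 5 per step.
  step 5: 8 → 3
  step 6: 3 → 6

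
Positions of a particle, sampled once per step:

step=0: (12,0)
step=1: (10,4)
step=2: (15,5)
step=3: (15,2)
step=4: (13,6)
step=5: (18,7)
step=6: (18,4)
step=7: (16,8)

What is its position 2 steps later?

(21,6)

The moves between consecutive positions are (-2,+4), (+5,+1), (+0,-3), (-2,+4), (+5,+1), (+0,-3), (-2,+4); they repeat the 3-cycle [(-2,+4), (+5,+1), (+0,-3)].
step 8: apply (+5,+1) → (21,9)
step 9: apply (+0,-3) → (21,6)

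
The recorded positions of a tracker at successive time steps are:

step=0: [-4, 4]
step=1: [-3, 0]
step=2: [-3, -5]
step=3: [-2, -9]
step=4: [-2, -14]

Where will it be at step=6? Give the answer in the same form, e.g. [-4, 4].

The moves between consecutive positions are [+1, -4], [+0, -5], [+1, -4], [+0, -5]; they repeat the 2-cycle [[+1, -4], [+0, -5]].
step 5: apply [+1, -4] → [-1, -18]
step 6: apply [+0, -5] → [-1, -23]

[-1, -23]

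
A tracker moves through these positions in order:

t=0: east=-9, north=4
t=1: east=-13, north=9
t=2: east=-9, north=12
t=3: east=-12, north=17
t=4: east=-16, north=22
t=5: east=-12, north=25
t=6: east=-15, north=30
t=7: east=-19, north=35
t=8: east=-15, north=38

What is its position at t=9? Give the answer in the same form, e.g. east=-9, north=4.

east=-18, north=43

The moves between consecutive positions are (-4, +5), (+4, +3), (-3, +5), (-4, +5), (+4, +3), (-3, +5), (-4, +5), (+4, +3); they repeat the 3-cycle [(-4, +5), (+4, +3), (-3, +5)].
step 9: apply (-3, +5) → east=-18, north=43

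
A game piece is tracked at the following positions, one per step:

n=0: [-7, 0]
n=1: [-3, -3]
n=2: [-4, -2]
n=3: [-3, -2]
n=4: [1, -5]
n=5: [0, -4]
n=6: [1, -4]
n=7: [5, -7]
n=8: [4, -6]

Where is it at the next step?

[5, -6]

Differencing gives [+4, -3], [-1, +1], [+1, +0], [+4, -3], [-1, +1], [+1, +0], [+4, -3], [-1, +1]. This is the pattern [+4, -3], [-1, +1], [+1, +0] repeated.
step 9: apply [+1, +0] → [5, -6]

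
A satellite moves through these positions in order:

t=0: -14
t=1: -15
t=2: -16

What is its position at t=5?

-19

Constant displacement of -1 per step.
step 3: -16 − 1 → -17
step 4: -17 − 1 → -18
step 5: -18 − 1 → -19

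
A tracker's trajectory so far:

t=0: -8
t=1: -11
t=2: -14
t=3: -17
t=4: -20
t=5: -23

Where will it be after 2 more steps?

-29

Each step adds -3 to the position.
step 6: -23 − 3 → -26
step 7: -26 − 3 → -29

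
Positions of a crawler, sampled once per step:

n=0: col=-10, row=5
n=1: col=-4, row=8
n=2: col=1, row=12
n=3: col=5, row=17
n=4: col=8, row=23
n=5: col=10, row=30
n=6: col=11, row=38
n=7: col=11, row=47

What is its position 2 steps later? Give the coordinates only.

col=8, row=68

Successive displacements: (+6,+3), (+5,+4), (+4,+5), (+3,+6), (+2,+7), (+1,+8), (+0,+9) — each changes by (-1,+1).
step 8: col=11, row=47 + (-1,+10) → col=10, row=57
step 9: col=10, row=57 + (-2,+11) → col=8, row=68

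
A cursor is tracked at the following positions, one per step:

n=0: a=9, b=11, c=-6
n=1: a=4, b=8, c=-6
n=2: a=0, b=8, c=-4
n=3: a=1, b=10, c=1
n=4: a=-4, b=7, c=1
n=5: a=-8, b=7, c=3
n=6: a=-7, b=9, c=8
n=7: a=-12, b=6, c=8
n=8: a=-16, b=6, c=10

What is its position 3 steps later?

The moves between consecutive positions are (-5, -3, +0), (-4, +0, +2), (+1, +2, +5), (-5, -3, +0), (-4, +0, +2), (+1, +2, +5), (-5, -3, +0), (-4, +0, +2); they repeat the 3-cycle [(-5, -3, +0), (-4, +0, +2), (+1, +2, +5)].
step 9: apply (+1, +2, +5) → a=-15, b=8, c=15
step 10: apply (-5, -3, +0) → a=-20, b=5, c=15
step 11: apply (-4, +0, +2) → a=-24, b=5, c=17

a=-24, b=5, c=17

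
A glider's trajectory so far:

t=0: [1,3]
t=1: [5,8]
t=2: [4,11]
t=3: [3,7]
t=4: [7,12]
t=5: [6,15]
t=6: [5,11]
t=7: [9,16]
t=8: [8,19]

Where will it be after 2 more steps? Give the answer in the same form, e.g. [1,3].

[11,20]

Differencing gives [+4,+5], [-1,+3], [-1,-4], [+4,+5], [-1,+3], [-1,-4], [+4,+5], [-1,+3]. This is the pattern [+4,+5], [-1,+3], [-1,-4] repeated.
step 9: apply [-1,-4] → [7,15]
step 10: apply [+4,+5] → [11,20]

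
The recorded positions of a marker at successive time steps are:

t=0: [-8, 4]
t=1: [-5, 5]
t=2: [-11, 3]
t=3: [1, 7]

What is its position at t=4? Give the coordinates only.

The jumps are [+3, +1], [-6, -2], [+12, +4] — a geometric progression with ratio -2.
step 4: [1, 7] + [-24, -8] → [-23, -1]

[-23, -1]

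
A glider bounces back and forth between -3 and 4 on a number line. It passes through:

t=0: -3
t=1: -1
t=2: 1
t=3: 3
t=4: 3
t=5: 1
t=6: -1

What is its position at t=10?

3

The value travels 2 per step and bounces off the walls at -3 and 4.
  step 7: -1 → -3
  step 8: -3 → -1
  step 9: -1 → 1
  step 10: 1 → 3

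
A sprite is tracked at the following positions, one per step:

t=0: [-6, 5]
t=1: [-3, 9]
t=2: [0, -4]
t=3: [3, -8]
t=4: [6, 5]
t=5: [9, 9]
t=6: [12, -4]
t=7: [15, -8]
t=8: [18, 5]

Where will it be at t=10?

[24, -4]

The first coordinate changes by +3 each step, so at step 10 it is -6 + 10·(3) = 24.
The second coordinate repeats the cycle [5, 9, -4, -8] with period 4; step 10 mod 4 = 2, giving -4.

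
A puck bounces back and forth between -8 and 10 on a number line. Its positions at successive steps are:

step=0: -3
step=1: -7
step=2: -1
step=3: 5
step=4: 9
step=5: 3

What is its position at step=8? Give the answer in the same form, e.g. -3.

The value reflects between -8 and 10, moving 6 per step.
  step 6: 3 → -3
  step 7: -3 → -7
  step 8: -7 → -1

-1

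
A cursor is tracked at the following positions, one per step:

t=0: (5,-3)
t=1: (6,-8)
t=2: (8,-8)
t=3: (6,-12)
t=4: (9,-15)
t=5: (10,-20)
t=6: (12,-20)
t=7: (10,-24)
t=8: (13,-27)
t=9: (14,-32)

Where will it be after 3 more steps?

(17,-39)

The moves between consecutive positions are (+1,-5), (+2,+0), (-2,-4), (+3,-3), (+1,-5), (+2,+0), (-2,-4), (+3,-3), (+1,-5); they repeat the 4-cycle [(+1,-5), (+2,+0), (-2,-4), (+3,-3)].
step 10: apply (+2,+0) → (16,-32)
step 11: apply (-2,-4) → (14,-36)
step 12: apply (+3,-3) → (17,-39)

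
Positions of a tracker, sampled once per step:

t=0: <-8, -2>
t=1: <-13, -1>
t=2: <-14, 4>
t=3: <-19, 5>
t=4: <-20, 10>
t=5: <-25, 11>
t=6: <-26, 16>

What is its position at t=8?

<-32, 22>

Differencing gives <-5, +1>, <-1, +5>, <-5, +1>, <-1, +5>, <-5, +1>, <-1, +5>. This is the pattern <-5, +1>, <-1, +5> repeated.
step 7: apply <-5, +1> → <-31, 17>
step 8: apply <-1, +5> → <-32, 22>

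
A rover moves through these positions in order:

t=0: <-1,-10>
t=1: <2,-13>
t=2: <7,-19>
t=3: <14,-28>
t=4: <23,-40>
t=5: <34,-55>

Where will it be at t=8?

First differences are <+3,-3>, <+5,-6>, <+7,-9>, <+9,-12>, <+11,-15>; their common second difference is <+2,-3> (constant acceleration).
step 6: <34,-55> + <+13,-18> → <47,-73>
step 7: <47,-73> + <+15,-21> → <62,-94>
step 8: <62,-94> + <+17,-24> → <79,-118>

<79,-118>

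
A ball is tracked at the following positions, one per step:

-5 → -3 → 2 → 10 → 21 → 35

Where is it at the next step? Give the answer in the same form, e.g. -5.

Taking differences between consecutive positions: +2, +5, +8, +11, +14. These grow by +3 each step.
step 6: 35 + 17 → 52

52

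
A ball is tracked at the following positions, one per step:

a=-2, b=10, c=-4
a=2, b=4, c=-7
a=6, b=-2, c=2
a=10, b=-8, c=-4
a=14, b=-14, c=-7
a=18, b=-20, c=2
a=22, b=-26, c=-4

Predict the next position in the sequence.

a=26, b=-32, c=-7

The a coordinate changes by +4 each step, so at step 7 it is -2 + 7·(4) = 26.
The b coordinate changes by -6 each step, so at step 7 it is 10 + 7·(-6) = -32.
The c coordinate repeats the cycle [-4, -7, 2] with period 3; step 7 mod 3 = 1, giving -7.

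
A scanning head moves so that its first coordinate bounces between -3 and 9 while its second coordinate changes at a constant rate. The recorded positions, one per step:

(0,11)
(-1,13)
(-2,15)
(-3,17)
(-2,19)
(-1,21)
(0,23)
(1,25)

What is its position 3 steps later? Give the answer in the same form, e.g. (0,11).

The first coordinate reflects between -3 and 9, moving 1 per step.
  step 8: 1 → 2
  step 9: 2 → 3
  step 10: 3 → 4
The second coordinate changes by +2 each step: at step 10 it is 31.

(4,31)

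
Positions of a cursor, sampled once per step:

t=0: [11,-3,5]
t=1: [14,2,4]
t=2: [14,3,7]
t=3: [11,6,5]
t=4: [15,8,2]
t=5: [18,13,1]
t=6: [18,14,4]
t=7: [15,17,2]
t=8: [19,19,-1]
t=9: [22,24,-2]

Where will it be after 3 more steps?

Step-to-step displacements: [+3,+5,-1], [+0,+1,+3], [-3,+3,-2], [+4,+2,-3], [+3,+5,-1], [+0,+1,+3], [-3,+3,-2], [+4,+2,-3], [+3,+5,-1] — a repeating cycle of length 4.
step 10: apply [+0,+1,+3] → [22,25,1]
step 11: apply [-3,+3,-2] → [19,28,-1]
step 12: apply [+4,+2,-3] → [23,30,-4]

[23,30,-4]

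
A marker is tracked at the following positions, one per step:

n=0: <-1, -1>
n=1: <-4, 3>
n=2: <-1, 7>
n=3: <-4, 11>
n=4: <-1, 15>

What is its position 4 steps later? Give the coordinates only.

First: cycles through -1, -4 every 2 steps. Step 8 lands at position 0 of the cycle → -1.
Second: linear, +4 per step → 31 at step 8.

<-1, 31>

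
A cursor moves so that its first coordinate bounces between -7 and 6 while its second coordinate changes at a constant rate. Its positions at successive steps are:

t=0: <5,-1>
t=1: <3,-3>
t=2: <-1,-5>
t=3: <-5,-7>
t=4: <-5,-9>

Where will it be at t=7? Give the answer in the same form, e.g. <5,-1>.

<5,-15>

The first coordinate travels 4 per step and bounces off the walls at -7 and 6.
  step 5: -5 → -1
  step 6: -1 → 3
  step 7: 3 → 5
The second coordinate changes by -2 each step: at step 7 it is -15.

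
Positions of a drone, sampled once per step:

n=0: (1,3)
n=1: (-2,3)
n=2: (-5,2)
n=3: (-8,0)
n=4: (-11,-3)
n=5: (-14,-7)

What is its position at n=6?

(-17,-12)

Successive displacements: (-3,+0), (-3,-1), (-3,-2), (-3,-3), (-3,-4) — each changes by (+0,-1).
step 6: (-14,-7) + (-3,-5) → (-17,-12)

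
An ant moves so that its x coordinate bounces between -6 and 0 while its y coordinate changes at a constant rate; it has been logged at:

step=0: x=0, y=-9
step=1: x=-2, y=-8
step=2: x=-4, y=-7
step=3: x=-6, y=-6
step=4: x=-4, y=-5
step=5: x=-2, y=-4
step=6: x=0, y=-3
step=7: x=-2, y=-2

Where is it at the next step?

x=-4, y=-1

The x coordinate travels 2 per step and bounces off the walls at -6 and 0.
  step 8: -2 → -4
The y coordinate changes by +1 each step: at step 8 it is -1.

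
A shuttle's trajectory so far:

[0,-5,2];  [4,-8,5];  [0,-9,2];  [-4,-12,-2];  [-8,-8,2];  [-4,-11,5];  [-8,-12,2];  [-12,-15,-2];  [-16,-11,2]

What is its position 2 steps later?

[-16,-15,2]

Differencing gives [+4,-3,+3], [-4,-1,-3], [-4,-3,-4], [-4,+4,+4], [+4,-3,+3], [-4,-1,-3], [-4,-3,-4], [-4,+4,+4]. This is the pattern [+4,-3,+3], [-4,-1,-3], [-4,-3,-4], [-4,+4,+4] repeated.
step 9: apply [+4,-3,+3] → [-12,-14,5]
step 10: apply [-4,-1,-3] → [-16,-15,2]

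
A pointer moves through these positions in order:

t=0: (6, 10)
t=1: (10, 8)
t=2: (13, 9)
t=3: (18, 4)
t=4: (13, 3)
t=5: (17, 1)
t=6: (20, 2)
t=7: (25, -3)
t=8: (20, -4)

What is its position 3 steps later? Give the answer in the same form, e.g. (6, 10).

(32, -10)

The moves between consecutive positions are (+4, -2), (+3, +1), (+5, -5), (-5, -1), (+4, -2), (+3, +1), (+5, -5), (-5, -1); they repeat the 4-cycle [(+4, -2), (+3, +1), (+5, -5), (-5, -1)].
step 9: apply (+4, -2) → (24, -6)
step 10: apply (+3, +1) → (27, -5)
step 11: apply (+5, -5) → (32, -10)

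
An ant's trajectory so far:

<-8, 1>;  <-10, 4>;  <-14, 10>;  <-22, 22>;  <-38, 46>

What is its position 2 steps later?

<-134, 190>

Consecutive displacements <-2, +3>, <-4, +6>, <-8, +12>, <-16, +24> scale by a factor of 2 each step.
step 5: <-38, 46> + <-32, +48> → <-70, 94>
step 6: <-70, 94> + <-64, +96> → <-134, 190>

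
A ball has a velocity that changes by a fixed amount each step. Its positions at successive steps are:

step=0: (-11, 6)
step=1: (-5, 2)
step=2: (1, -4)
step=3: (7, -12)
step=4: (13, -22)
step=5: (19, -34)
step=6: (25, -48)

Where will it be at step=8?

(37, -82)

Successive displacements: (+6, -4), (+6, -6), (+6, -8), (+6, -10), (+6, -12), (+6, -14) — each changes by (+0, -2).
step 7: (25, -48) + (+6, -16) → (31, -64)
step 8: (31, -64) + (+6, -18) → (37, -82)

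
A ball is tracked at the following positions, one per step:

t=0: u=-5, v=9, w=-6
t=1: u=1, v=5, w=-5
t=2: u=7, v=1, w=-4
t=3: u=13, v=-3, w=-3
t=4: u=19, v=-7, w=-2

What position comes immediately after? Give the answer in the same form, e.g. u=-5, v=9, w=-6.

The position changes by (+6,-4,+1) every step.
step 5: u=19, v=-7, w=-2 + (+6,-4,+1) → u=25, v=-11, w=-1

u=25, v=-11, w=-1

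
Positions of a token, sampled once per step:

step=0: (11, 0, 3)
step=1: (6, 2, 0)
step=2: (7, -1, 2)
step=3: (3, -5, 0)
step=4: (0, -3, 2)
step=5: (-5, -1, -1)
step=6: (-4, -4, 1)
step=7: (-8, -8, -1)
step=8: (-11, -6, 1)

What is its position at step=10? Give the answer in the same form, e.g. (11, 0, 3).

(-15, -7, 0)

Step-to-step displacements: (-5, +2, -3), (+1, -3, +2), (-4, -4, -2), (-3, +2, +2), (-5, +2, -3), (+1, -3, +2), (-4, -4, -2), (-3, +2, +2) — a repeating cycle of length 4.
step 9: apply (-5, +2, -3) → (-16, -4, -2)
step 10: apply (+1, -3, +2) → (-15, -7, 0)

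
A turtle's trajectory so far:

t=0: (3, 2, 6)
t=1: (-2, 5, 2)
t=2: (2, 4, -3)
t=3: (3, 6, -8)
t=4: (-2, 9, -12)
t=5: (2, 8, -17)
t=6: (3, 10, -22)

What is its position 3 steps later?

(3, 14, -36)

Differencing gives (-5, +3, -4), (+4, -1, -5), (+1, +2, -5), (-5, +3, -4), (+4, -1, -5), (+1, +2, -5). This is the pattern (-5, +3, -4), (+4, -1, -5), (+1, +2, -5) repeated.
step 7: apply (-5, +3, -4) → (-2, 13, -26)
step 8: apply (+4, -1, -5) → (2, 12, -31)
step 9: apply (+1, +2, -5) → (3, 14, -36)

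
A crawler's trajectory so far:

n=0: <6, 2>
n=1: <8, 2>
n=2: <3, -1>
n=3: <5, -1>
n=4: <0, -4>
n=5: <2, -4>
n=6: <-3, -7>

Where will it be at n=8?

Step-to-step displacements: <+2, +0>, <-5, -3>, <+2, +0>, <-5, -3>, <+2, +0>, <-5, -3> — a repeating cycle of length 2.
step 7: apply <+2, +0> → <-1, -7>
step 8: apply <-5, -3> → <-6, -10>

<-6, -10>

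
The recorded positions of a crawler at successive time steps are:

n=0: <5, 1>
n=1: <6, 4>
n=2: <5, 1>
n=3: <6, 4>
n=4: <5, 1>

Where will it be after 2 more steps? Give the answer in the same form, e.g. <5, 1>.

Consecutive displacements <+1, +3>, <-1, -3>, <+1, +3>, <-1, -3> scale by a factor of -1 each step.
step 5: <5, 1> + <+1, +3> → <6, 4>
step 6: <6, 4> + <-1, -3> → <5, 1>

<5, 1>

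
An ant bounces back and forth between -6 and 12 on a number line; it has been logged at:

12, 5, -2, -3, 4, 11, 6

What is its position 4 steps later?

10

The value reflects between -6 and 12, moving 7 per step.
  step 7: 6 → -1
  step 8: -1 → -4
  step 9: -4 → 3
  step 10: 3 → 10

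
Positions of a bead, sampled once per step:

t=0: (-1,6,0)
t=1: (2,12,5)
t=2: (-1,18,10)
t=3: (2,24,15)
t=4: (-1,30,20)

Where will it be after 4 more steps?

The first coordinate repeats the cycle [-1, 2] with period 2; step 8 mod 2 = 0, giving -1.
The second coordinate changes by +6 each step, so at step 8 it is 6 + 8·(6) = 54.
The third coordinate changes by +5 each step, so at step 8 it is 0 + 8·(5) = 40.

(-1,54,40)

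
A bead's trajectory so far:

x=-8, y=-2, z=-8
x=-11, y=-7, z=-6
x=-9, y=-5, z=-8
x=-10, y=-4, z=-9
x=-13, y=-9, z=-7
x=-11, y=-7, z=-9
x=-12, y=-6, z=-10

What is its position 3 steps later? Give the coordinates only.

Step-to-step displacements: (-3,-5,+2), (+2,+2,-2), (-1,+1,-1), (-3,-5,+2), (+2,+2,-2), (-1,+1,-1) — a repeating cycle of length 3.
step 7: apply (-3,-5,+2) → x=-15, y=-11, z=-8
step 8: apply (+2,+2,-2) → x=-13, y=-9, z=-10
step 9: apply (-1,+1,-1) → x=-14, y=-8, z=-11

x=-14, y=-8, z=-11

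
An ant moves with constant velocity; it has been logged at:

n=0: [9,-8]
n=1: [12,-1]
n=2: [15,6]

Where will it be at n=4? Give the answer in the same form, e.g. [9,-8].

[21,20]

The position changes by [+3,+7] every step.
step 3: [15,6] + [+3,+7] → [18,13]
step 4: [18,13] + [+3,+7] → [21,20]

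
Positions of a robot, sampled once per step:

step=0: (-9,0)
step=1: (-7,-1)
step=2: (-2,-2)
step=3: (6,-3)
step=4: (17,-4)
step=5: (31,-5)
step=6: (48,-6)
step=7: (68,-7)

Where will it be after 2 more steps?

Taking differences between consecutive positions: (+2,-1), (+5,-1), (+8,-1), (+11,-1), (+14,-1), (+17,-1), (+20,-1). These grow by (+3,+0) each step.
step 8: (68,-7) + (+23,-1) → (91,-8)
step 9: (91,-8) + (+26,-1) → (117,-9)

(117,-9)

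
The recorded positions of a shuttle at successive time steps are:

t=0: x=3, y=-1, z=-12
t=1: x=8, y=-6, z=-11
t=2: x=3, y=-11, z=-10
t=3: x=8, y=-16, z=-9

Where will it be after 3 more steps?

x=3, y=-31, z=-6

X: cycles through 3, 8 every 2 steps. Step 6 lands at position 0 of the cycle → 3.
Y: linear, -5 per step → -31 at step 6.
Z: linear, +1 per step → -6 at step 6.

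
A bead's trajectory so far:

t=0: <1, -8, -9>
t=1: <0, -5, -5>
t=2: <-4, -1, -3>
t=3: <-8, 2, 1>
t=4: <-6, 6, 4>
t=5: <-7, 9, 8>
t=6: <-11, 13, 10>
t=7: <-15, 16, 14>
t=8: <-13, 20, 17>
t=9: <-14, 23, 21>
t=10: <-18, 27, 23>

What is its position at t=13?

Step-to-step displacements: <-1, +3, +4>, <-4, +4, +2>, <-4, +3, +4>, <+2, +4, +3>, <-1, +3, +4>, <-4, +4, +2>, <-4, +3, +4>, <+2, +4, +3>, <-1, +3, +4>, <-4, +4, +2> — a repeating cycle of length 4.
step 11: apply <-4, +3, +4> → <-22, 30, 27>
step 12: apply <+2, +4, +3> → <-20, 34, 30>
step 13: apply <-1, +3, +4> → <-21, 37, 34>

<-21, 37, 34>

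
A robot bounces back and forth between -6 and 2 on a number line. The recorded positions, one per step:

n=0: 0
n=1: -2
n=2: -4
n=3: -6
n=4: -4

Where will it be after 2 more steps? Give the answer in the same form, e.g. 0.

The value travels 2 per step and bounces off the walls at -6 and 2.
  step 5: -4 → -2
  step 6: -2 → 0

0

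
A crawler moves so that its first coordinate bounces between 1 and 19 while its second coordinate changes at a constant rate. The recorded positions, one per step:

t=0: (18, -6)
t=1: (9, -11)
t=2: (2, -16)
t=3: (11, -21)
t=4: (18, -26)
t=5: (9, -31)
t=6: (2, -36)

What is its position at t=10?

The first coordinate travels 9 per step and bounces off the walls at 1 and 19.
  step 7: 2 → 11
  step 8: 11 → 18
  step 9: 18 → 9
  step 10: 9 → 2
The second coordinate changes by -5 each step: at step 10 it is -56.

(2, -56)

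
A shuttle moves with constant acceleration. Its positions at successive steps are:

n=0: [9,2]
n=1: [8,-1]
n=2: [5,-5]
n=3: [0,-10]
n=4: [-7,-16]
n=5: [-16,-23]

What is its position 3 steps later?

Successive displacements: [-1,-3], [-3,-4], [-5,-5], [-7,-6], [-9,-7] — each changes by [-2,-1].
step 6: [-16,-23] + [-11,-8] → [-27,-31]
step 7: [-27,-31] + [-13,-9] → [-40,-40]
step 8: [-40,-40] + [-15,-10] → [-55,-50]

[-55,-50]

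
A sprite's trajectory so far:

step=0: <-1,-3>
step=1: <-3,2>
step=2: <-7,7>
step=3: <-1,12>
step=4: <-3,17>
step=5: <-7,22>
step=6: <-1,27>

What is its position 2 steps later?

<-7,37>

First: cycles through -1, -3, -7 every 3 steps. Step 8 lands at position 2 of the cycle → -7.
Second: linear, +5 per step → 37 at step 8.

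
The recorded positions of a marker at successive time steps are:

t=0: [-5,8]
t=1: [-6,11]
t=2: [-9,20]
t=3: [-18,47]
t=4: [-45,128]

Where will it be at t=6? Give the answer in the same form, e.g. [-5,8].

Consecutive displacements [-1,+3], [-3,+9], [-9,+27], [-27,+81] scale by a factor of 3 each step.
step 5: [-45,128] + [-81,+243] → [-126,371]
step 6: [-126,371] + [-243,+729] → [-369,1100]

[-369,1100]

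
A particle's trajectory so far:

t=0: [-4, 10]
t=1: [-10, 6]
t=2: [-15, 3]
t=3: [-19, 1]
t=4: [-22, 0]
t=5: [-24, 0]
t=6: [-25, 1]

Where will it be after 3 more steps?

[-22, 10]

Taking differences between consecutive positions: [-6, -4], [-5, -3], [-4, -2], [-3, -1], [-2, +0], [-1, +1]. These grow by [+1, +1] each step.
step 7: [-25, 1] + [+0, +2] → [-25, 3]
step 8: [-25, 3] + [+1, +3] → [-24, 6]
step 9: [-24, 6] + [+2, +4] → [-22, 10]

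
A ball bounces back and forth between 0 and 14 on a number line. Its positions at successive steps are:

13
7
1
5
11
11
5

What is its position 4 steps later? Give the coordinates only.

The value travels 6 per step and bounces off the walls at 0 and 14.
  step 7: 5 → 1
  step 8: 1 → 7
  step 9: 7 → 13
  step 10: 13 → 9

9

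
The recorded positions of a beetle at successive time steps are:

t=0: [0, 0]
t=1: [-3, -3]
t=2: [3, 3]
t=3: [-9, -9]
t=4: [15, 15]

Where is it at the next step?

[-33, -33]

Consecutive displacements [-3, -3], [+6, +6], [-12, -12], [+24, +24] scale by a factor of -2 each step.
step 5: [15, 15] + [-48, -48] → [-33, -33]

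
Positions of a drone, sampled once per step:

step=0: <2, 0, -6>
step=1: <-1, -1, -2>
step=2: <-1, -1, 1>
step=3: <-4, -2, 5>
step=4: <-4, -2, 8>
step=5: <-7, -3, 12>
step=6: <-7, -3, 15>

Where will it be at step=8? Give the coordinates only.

Step-to-step displacements: <-3, -1, +4>, <+0, +0, +3>, <-3, -1, +4>, <+0, +0, +3>, <-3, -1, +4>, <+0, +0, +3> — a repeating cycle of length 2.
step 7: apply <-3, -1, +4> → <-10, -4, 19>
step 8: apply <+0, +0, +3> → <-10, -4, 22>

<-10, -4, 22>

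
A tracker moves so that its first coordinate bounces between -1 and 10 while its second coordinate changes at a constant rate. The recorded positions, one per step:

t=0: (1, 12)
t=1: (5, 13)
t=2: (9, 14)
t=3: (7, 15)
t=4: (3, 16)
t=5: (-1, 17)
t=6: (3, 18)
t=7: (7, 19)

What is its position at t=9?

(5, 21)

The first coordinate travels 4 per step and bounces off the walls at -1 and 10.
  step 8: 7 → 9
  step 9: 9 → 5
The second coordinate changes by +1 each step: at step 9 it is 21.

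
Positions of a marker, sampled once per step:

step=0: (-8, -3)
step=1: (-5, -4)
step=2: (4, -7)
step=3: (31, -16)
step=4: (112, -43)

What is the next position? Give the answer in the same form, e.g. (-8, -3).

(355, -124)

Consecutive displacements (+3, -1), (+9, -3), (+27, -9), (+81, -27) scale by a factor of 3 each step.
step 5: (112, -43) + (+243, -81) → (355, -124)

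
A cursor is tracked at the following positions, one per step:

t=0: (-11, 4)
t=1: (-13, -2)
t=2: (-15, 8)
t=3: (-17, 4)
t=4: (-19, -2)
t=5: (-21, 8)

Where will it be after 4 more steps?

(-29, 4)

The first coordinate changes by -2 each step, so at step 9 it is -11 + 9·(-2) = -29.
The second coordinate repeats the cycle [4, -2, 8] with period 3; step 9 mod 3 = 0, giving 4.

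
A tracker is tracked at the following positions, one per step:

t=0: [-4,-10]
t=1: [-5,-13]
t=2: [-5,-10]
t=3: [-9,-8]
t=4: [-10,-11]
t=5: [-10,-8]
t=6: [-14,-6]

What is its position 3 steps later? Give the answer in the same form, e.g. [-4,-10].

[-19,-4]

The moves between consecutive positions are [-1,-3], [+0,+3], [-4,+2], [-1,-3], [+0,+3], [-4,+2]; they repeat the 3-cycle [[-1,-3], [+0,+3], [-4,+2]].
step 7: apply [-1,-3] → [-15,-9]
step 8: apply [+0,+3] → [-15,-6]
step 9: apply [-4,+2] → [-19,-4]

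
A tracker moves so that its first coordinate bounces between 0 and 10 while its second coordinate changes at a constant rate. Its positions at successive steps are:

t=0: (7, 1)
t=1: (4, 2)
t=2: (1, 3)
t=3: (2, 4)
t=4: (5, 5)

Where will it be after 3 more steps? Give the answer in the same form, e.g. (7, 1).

The first coordinate reflects between 0 and 10, moving 3 per step.
  step 5: 5 → 8
  step 6: 8 → 9
  step 7: 9 → 6
The second coordinate changes by +1 each step: at step 7 it is 8.

(6, 8)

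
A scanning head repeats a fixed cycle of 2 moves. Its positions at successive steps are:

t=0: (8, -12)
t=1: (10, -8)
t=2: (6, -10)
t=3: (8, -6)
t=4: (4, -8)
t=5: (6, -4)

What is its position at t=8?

(0, -4)

Step-to-step displacements: (+2, +4), (-4, -2), (+2, +4), (-4, -2), (+2, +4) — a repeating cycle of length 2.
step 6: apply (-4, -2) → (2, -6)
step 7: apply (+2, +4) → (4, -2)
step 8: apply (-4, -2) → (0, -4)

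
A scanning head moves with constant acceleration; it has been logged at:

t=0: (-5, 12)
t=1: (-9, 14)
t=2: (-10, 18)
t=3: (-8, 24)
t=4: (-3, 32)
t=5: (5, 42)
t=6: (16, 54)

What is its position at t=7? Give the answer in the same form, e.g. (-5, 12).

(30, 68)

Successive displacements: (-4, +2), (-1, +4), (+2, +6), (+5, +8), (+8, +10), (+11, +12) — each changes by (+3, +2).
step 7: (16, 54) + (+14, +14) → (30, 68)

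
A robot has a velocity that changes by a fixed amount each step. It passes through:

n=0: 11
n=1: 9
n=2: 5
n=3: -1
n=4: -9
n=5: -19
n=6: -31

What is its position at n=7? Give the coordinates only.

-45

First differences are -2, -4, -6, -8, -10, -12; their common second difference is -2 (constant acceleration).
step 7: -31 − 14 → -45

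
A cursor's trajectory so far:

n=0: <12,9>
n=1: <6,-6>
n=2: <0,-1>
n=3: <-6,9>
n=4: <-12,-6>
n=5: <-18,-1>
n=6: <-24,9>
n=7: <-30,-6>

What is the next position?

First: linear, -6 per step → -36 at step 8.
Second: cycles through 9, -6, -1 every 3 steps. Step 8 lands at position 2 of the cycle → -1.

<-36,-1>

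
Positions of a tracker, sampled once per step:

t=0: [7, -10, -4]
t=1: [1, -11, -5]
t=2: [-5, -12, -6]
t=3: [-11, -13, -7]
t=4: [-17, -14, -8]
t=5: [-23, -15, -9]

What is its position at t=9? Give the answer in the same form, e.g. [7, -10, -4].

Each step adds [-6, -1, -1] to the position.
step 6: [-23, -15, -9] + [-6, -1, -1] → [-29, -16, -10]
step 7: [-29, -16, -10] + [-6, -1, -1] → [-35, -17, -11]
step 8: [-35, -17, -11] + [-6, -1, -1] → [-41, -18, -12]
step 9: [-41, -18, -12] + [-6, -1, -1] → [-47, -19, -13]

[-47, -19, -13]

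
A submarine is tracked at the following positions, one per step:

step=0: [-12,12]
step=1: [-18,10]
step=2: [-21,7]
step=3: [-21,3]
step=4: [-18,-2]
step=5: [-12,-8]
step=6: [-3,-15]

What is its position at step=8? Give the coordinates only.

First differences are [-6,-2], [-3,-3], [+0,-4], [+3,-5], [+6,-6], [+9,-7]; their common second difference is [+3,-1] (constant acceleration).
step 7: [-3,-15] + [+12,-8] → [9,-23]
step 8: [9,-23] + [+15,-9] → [24,-32]

[24,-32]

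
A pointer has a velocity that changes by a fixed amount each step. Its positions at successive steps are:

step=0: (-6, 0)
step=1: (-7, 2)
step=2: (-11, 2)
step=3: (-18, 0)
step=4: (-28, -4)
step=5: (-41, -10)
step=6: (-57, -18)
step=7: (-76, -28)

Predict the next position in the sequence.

First differences are (-1, +2), (-4, +0), (-7, -2), (-10, -4), (-13, -6), (-16, -8), (-19, -10); their common second difference is (-3, -2) (constant acceleration).
step 8: (-76, -28) + (-22, -12) → (-98, -40)

(-98, -40)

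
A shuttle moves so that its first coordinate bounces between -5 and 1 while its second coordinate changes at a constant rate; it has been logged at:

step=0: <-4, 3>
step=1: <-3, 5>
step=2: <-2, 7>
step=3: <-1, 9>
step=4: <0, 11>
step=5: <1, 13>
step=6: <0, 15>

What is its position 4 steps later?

The first coordinate reflects between -5 and 1, moving 1 per step.
  step 7: 0 → -1
  step 8: -1 → -2
  step 9: -2 → -3
  step 10: -3 → -4
The second coordinate changes by +2 each step: at step 10 it is 23.

<-4, 23>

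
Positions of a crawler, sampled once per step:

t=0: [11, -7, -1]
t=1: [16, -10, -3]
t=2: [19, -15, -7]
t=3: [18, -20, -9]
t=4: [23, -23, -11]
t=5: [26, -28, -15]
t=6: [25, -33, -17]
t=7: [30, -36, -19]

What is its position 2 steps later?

Step-to-step displacements: [+5, -3, -2], [+3, -5, -4], [-1, -5, -2], [+5, -3, -2], [+3, -5, -4], [-1, -5, -2], [+5, -3, -2] — a repeating cycle of length 3.
step 8: apply [+3, -5, -4] → [33, -41, -23]
step 9: apply [-1, -5, -2] → [32, -46, -25]

[32, -46, -25]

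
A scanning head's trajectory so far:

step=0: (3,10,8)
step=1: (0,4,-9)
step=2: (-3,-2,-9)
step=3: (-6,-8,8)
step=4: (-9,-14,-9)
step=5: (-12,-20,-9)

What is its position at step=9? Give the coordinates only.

The first coordinate changes by -3 each step, so at step 9 it is 3 + 9·(-3) = -24.
The second coordinate changes by -6 each step, so at step 9 it is 10 + 9·(-6) = -44.
The third coordinate repeats the cycle [8, -9, -9] with period 3; step 9 mod 3 = 0, giving 8.

(-24,-44,8)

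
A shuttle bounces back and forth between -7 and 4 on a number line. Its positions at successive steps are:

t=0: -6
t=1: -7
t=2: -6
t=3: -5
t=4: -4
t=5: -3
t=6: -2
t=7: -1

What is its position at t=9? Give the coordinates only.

1

The value reflects between -7 and 4, moving 1 per step.
  step 8: -1 → 0
  step 9: 0 → 1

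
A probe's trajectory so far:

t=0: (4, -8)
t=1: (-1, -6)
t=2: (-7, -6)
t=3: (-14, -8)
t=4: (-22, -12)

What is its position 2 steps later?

Taking differences between consecutive positions: (-5, +2), (-6, +0), (-7, -2), (-8, -4). These grow by (-1, -2) each step.
step 5: (-22, -12) + (-9, -6) → (-31, -18)
step 6: (-31, -18) + (-10, -8) → (-41, -26)

(-41, -26)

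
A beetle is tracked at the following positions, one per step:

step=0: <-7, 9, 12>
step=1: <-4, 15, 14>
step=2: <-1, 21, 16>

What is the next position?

<2, 27, 18>

Constant displacement of <+3, +6, +2> per step.
step 3: <-1, 21, 16> + <+3, +6, +2> → <2, 27, 18>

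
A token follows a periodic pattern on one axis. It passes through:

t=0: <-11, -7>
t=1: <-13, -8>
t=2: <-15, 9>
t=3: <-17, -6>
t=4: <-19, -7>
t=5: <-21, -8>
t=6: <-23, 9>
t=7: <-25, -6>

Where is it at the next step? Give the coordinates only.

<-27, -7>

The first coordinate changes by -2 each step, so at step 8 it is -11 + 8·(-2) = -27.
The second coordinate repeats the cycle [-7, -8, 9, -6] with period 4; step 8 mod 4 = 0, giving -7.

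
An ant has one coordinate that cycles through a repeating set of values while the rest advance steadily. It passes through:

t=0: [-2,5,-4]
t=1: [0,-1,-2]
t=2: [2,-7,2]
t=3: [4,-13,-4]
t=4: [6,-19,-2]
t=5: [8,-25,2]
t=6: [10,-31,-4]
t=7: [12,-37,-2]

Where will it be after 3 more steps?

First: linear, +2 per step → 18 at step 10.
Second: linear, -6 per step → -55 at step 10.
Third: cycles through -4, -2, 2 every 3 steps. Step 10 lands at position 1 of the cycle → -2.

[18,-55,-2]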